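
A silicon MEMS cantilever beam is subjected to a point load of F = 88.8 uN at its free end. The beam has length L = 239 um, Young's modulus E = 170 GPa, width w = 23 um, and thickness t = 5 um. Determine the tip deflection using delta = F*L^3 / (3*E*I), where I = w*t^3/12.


Step 1: Calculate the second moment of area.
I = w * t^3 / 12 = 23 * 5^3 / 12 = 239.5833 um^4
Step 2: Convert E to consistent units (1 GPa = 1000 uN/um^2).
E = 170 GPa = 170000 uN/um^2
Step 3: Calculate tip deflection.
delta = F * L^3 / (3 * E * I)
delta = 88.8 * 239^3 / (3 * 170000 * 239.5833)
delta = 9.9216 um


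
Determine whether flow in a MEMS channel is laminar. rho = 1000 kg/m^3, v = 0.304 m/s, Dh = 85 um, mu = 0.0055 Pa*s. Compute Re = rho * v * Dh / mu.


Step 1: Convert Dh to meters: Dh = 85e-6 m
Step 2: Re = rho * v * Dh / mu
Re = 1000 * 0.304 * 85e-6 / 0.0055
Re = 4.698
Since Re = 4.698 is below ~2300, the flow is laminar.


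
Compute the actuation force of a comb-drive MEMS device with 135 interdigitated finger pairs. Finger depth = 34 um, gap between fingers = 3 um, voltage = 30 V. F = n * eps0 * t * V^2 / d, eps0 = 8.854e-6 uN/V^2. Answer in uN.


Step 1: Parameters: n=135, eps0=8.854e-6 uN/V^2, t=34 um, V=30 V, d=3 um
Step 2: V^2 = 900
Step 3: F = 135 * 8.854e-6 * 34 * 900 / 3
F = 12.192 uN


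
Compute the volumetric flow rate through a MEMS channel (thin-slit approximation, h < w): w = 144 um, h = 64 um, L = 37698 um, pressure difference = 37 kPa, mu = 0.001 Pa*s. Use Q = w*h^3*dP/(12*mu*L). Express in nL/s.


Step 1: Convert all dimensions to SI (meters).
w = 144e-6 m, h = 64e-6 m, L = 37698e-6 m, dP = 37e3 Pa
Step 2: Q = w * h^3 * dP / (12 * mu * L)
Q = 144e-6 * (64e-6)^3 * 37e3 / (12 * 0.001 * 37698e-6) = 3.08748305e-09 m^3/s
Step 3: Convert Q from m^3/s to nL/s (1 m^3 = 1e12 nL, so multiply by 1e12).
Q = 3087.483 nL/s


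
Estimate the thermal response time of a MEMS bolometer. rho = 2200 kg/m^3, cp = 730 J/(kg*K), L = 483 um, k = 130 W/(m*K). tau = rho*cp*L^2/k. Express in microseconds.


Step 1: Convert L to m: L = 483e-6 m
Step 2: L^2 = (483e-6)^2 = 2.33289e-07 m^2
Step 3: tau = 2200 * 730 * 2.33289e-07 / 130 = 2.88201642e-03 s
Step 4: Convert to microseconds (multiply by 1e6).
tau = 2882.016 us


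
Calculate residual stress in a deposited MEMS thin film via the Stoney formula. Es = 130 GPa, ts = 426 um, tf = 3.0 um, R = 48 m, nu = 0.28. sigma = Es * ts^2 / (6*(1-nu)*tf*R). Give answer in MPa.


Step 1: Compute numerator: Es * ts^2 = 130 * 426^2 = 23591880 (GPa*um^2)
Step 2: Compute denominator (R in um): 6*(1-nu)*tf*R = 6*0.72*3.0*48e6 = 622080000.0 (um^2)
Step 3: sigma (GPa) = 23591880 / 622080000.0 = 3.7924e-02 GPa
Step 4: Convert to MPa (x1000): sigma = 37.9 MPa


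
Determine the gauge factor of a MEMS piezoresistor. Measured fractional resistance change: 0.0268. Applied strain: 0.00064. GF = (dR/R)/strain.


Step 1: Identify values.
dR/R = 0.0268, strain = 0.00064
Step 2: GF = (dR/R) / strain = 0.0268 / 0.00064
GF = 41.9


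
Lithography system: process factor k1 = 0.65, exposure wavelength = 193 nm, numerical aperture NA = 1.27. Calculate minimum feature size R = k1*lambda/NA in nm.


Step 1: Identify values: k1 = 0.65, lambda = 193 nm, NA = 1.27
Step 2: R = k1 * lambda / NA
R = 0.65 * 193 / 1.27
R = 98.8 nm


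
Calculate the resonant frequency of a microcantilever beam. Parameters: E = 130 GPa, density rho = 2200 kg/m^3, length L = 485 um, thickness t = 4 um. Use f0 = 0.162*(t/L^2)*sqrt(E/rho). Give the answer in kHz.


Step 1: Convert units to SI.
t_SI = 4e-6 m, L_SI = 485e-6 m
Step 2: Calculate sqrt(E/rho).
sqrt(130e9 / 2200) = 7687.06 m/s
Step 3: Compute f0.
f0 = 0.162 * 4e-6 / (485e-6)^2 * 7687.06 = 21176.4 Hz = 21.18 kHz


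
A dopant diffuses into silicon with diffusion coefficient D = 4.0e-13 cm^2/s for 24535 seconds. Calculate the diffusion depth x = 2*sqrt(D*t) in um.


Step 1: Compute D*t = 4.0e-13 * 24535 = 9.814e-09 cm^2
Step 2: sqrt(D*t) = 9.90656e-05 cm
Step 3: x = 2 * 9.90656e-05 cm = 1.981312e-04 cm
Step 4: Convert to um (1 cm = 1e4 um): x = 1.981 um


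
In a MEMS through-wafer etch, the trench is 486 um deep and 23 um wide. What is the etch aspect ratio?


Step 1: AR = depth / width
Step 2: AR = 486 / 23
AR = 21.1


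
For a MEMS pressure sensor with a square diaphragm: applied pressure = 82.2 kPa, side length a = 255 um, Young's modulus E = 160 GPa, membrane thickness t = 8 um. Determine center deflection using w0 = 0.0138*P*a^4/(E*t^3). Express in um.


Step 1: Convert pressure to compatible units (E is in GPa, so P in GPa).
P = 82.2 kPa = 82.2e-6 GPa
Step 2: Compute numerator: 0.0138 * P * a^4.
a^4 = 255^4 = 4228250625
numerator = 0.0138 * 82.2e-6 * 4228250625 = 4.7964e+03
Step 3: Compute denominator: E * t^3 = 160 * 8^3 = 81920
Step 4: w0 = numerator / denominator = 4.7964e+03 / 81920 = 0.0585 um


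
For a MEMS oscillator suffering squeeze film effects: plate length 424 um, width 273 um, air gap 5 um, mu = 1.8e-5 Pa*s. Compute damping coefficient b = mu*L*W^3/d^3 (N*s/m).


Step 1: Convert to SI.
L = 424e-6 m, W = 273e-6 m, d = 5e-6 m
Step 2: W^3 = (273e-6)^3 = 2.03e-11 m^3
Step 3: d^3 = (5e-6)^3 = 1.25e-16 m^3
Step 4: b = 1.8e-5 * 424e-6 * 2.03e-11 / 1.25e-16
b = 1.24e-03 N*s/m


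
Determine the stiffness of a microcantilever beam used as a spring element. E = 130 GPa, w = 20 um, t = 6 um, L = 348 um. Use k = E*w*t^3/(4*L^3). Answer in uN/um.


Step 1: Convert E to consistent units (1 GPa = 1000 uN/um^2).
E = 130 GPa = 130000 uN/um^2
Step 2: Compute t^3 = 6^3 = 216
Step 3: Compute L^3 = 348^3 = 42144192
Step 4: k = 130000 * 20 * 216 / (4 * 42144192)
k = 3.3314 uN/um


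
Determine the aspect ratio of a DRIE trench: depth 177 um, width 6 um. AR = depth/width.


Step 1: AR = depth / width
Step 2: AR = 177 / 6
AR = 29.5


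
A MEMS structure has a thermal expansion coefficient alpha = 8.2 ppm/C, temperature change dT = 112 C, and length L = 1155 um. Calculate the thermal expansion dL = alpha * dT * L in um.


Step 1: Convert CTE: alpha = 8.2 ppm/C = 8.2e-6 /C
Step 2: dL = 8.2e-6 * 112 * 1155
dL = 1.0608 um


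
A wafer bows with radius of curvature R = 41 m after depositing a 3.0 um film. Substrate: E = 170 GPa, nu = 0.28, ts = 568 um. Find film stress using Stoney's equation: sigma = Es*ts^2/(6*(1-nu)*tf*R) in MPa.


Step 1: Compute numerator: Es * ts^2 = 170 * 568^2 = 54846080 (GPa*um^2)
Step 2: Compute denominator (R in um): 6*(1-nu)*tf*R = 6*0.72*3.0*41e6 = 531360000.0 (um^2)
Step 3: sigma (GPa) = 54846080 / 531360000.0 = 1.03218e-01 GPa
Step 4: Convert to MPa (x1000): sigma = 103.2 MPa


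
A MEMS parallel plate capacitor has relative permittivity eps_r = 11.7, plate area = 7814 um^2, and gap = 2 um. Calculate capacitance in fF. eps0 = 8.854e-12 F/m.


Step 1: Convert area to m^2: A = 7814e-12 m^2
Step 2: Convert gap to m: d = 2e-6 m
Step 3: C = eps0 * eps_r * A / d
C = 8.854e-12 * 11.7 * 7814e-12 / 2e-6
Step 4: Convert to fF (multiply by 1e15).
C = 404.73 fF


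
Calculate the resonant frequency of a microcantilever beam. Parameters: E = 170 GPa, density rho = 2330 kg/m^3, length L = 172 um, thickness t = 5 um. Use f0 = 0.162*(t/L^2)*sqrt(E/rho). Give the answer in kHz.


Step 1: Convert units to SI.
t_SI = 5e-6 m, L_SI = 172e-6 m
Step 2: Calculate sqrt(E/rho).
sqrt(170e9 / 2330) = 8541.74 m/s
Step 3: Compute f0.
f0 = 0.162 * 5e-6 / (172e-6)^2 * 8541.74 = 233870.0 Hz = 233.87 kHz


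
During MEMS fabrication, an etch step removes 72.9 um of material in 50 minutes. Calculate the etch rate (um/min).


Step 1: Etch rate = depth / time
Step 2: rate = 72.9 / 50
rate = 1.458 um/min


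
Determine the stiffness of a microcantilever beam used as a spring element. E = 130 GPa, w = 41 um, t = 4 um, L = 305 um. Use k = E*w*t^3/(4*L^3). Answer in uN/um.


Step 1: Convert E to consistent units (1 GPa = 1000 uN/um^2).
E = 130 GPa = 130000 uN/um^2
Step 2: Compute t^3 = 4^3 = 64
Step 3: Compute L^3 = 305^3 = 28372625
Step 4: k = 130000 * 41 * 64 / (4 * 28372625)
k = 3.0057 uN/um


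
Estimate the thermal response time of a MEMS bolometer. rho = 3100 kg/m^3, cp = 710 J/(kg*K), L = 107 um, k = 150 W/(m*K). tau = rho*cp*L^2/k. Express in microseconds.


Step 1: Convert L to m: L = 107e-6 m
Step 2: L^2 = (107e-6)^2 = 1.1449e-08 m^2
Step 3: tau = 3100 * 710 * 1.1449e-08 / 150 = 1.6799499e-04 s
Step 4: Convert to microseconds (multiply by 1e6).
tau = 167.995 us


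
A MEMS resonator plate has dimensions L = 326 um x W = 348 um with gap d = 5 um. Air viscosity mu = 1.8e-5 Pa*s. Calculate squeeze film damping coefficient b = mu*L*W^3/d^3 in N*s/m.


Step 1: Convert to SI.
L = 326e-6 m, W = 348e-6 m, d = 5e-6 m
Step 2: W^3 = (348e-6)^3 = 4.21e-11 m^3
Step 3: d^3 = (5e-6)^3 = 1.25e-16 m^3
Step 4: b = 1.8e-5 * 326e-6 * 4.21e-11 / 1.25e-16
b = 1.98e-03 N*s/m


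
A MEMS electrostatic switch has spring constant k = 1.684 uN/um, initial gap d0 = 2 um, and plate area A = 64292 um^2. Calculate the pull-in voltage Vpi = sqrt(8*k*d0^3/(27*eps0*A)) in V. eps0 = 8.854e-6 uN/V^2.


Step 1: Compute numerator: 8 * k * d0^3 = 8 * 1.684 * 2^3 = 107.776
Step 2: Compute denominator: 27 * eps0 * A = 27 * 8.854e-6 * 64292 = 15.369517
Step 3: Vpi = sqrt(107.776 / 15.369517)
Vpi = 2.65 V


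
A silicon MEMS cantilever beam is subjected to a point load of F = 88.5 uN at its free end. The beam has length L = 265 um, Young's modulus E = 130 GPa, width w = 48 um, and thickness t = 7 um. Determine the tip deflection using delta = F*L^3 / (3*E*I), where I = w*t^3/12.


Step 1: Calculate the second moment of area.
I = w * t^3 / 12 = 48 * 7^3 / 12 = 1372.0 um^4
Step 2: Convert E to consistent units (1 GPa = 1000 uN/um^2).
E = 130 GPa = 130000 uN/um^2
Step 3: Calculate tip deflection.
delta = F * L^3 / (3 * E * I)
delta = 88.5 * 265^3 / (3 * 130000 * 1372.0)
delta = 3.078 um


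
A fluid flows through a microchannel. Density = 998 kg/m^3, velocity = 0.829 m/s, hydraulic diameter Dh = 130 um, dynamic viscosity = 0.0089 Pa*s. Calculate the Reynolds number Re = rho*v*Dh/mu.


Step 1: Convert Dh to meters: Dh = 130e-6 m
Step 2: Re = rho * v * Dh / mu
Re = 998 * 0.829 * 130e-6 / 0.0089
Re = 12.085


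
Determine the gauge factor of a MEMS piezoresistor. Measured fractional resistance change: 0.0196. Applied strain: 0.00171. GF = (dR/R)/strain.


Step 1: Identify values.
dR/R = 0.0196, strain = 0.00171
Step 2: GF = (dR/R) / strain = 0.0196 / 0.00171
GF = 11.5


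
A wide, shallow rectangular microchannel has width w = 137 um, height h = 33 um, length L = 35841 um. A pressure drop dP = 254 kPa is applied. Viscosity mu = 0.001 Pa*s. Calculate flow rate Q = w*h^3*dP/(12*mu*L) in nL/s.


Step 1: Convert all dimensions to SI (meters).
w = 137e-6 m, h = 33e-6 m, L = 35841e-6 m, dP = 254e3 Pa
Step 2: Q = w * h^3 * dP / (12 * mu * L)
Q = 137e-6 * (33e-6)^3 * 254e3 / (12 * 0.001 * 35841e-6) = 2.90760053e-09 m^3/s
Step 3: Convert Q from m^3/s to nL/s (1 m^3 = 1e12 nL, so multiply by 1e12).
Q = 2907.601 nL/s


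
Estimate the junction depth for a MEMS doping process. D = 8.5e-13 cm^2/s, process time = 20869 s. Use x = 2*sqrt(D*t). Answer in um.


Step 1: Compute D*t = 8.5e-13 * 20869 = 1.773865e-08 cm^2
Step 2: sqrt(D*t) = 1.33187e-04 cm
Step 3: x = 2 * 1.33187e-04 cm = 2.66374e-04 cm
Step 4: Convert to um (1 cm = 1e4 um): x = 2.664 um


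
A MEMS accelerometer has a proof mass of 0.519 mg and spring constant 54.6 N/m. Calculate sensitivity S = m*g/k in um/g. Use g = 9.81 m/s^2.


Step 1: Convert mass: m = 0.519 mg = 5.19e-07 kg
Step 2: S = m * g / k = 5.19e-07 * 9.81 / 54.6
Step 3: S = 9.32e-08 m/g
Step 4: Convert to um/g: S = 0.093 um/g


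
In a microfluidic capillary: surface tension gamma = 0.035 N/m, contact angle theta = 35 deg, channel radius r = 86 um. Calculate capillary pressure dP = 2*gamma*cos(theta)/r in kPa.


Step 1: cos(35 deg) = 0.8192
Step 2: Convert r to m: r = 86e-6 m
Step 3: dP = 2 * 0.035 * 0.8192 / 86e-6 = 666.8 Pa
Step 4: Convert Pa to kPa (divide by 1000).
dP = 0.67 kPa


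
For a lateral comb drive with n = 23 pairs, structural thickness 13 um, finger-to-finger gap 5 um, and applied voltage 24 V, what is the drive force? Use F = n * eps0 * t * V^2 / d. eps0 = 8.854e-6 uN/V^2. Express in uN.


Step 1: Parameters: n=23, eps0=8.854e-6 uN/V^2, t=13 um, V=24 V, d=5 um
Step 2: V^2 = 576
Step 3: F = 23 * 8.854e-6 * 13 * 576 / 5
F = 0.305 uN


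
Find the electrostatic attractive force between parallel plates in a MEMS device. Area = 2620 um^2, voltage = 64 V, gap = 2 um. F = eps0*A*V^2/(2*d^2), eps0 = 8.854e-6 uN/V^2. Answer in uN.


Step 1: Identify parameters.
eps0 = 8.854e-6 uN/V^2, A = 2620 um^2, V = 64 V, d = 2 um
Step 2: Compute V^2 = 64^2 = 4096
Step 3: Compute d^2 = 2^2 = 4
Step 4: F = 0.5 * 8.854e-6 * 2620 * 4096 / 4
F = 11.877 uN


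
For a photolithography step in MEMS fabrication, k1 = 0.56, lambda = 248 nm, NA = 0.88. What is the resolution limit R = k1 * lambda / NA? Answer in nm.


Step 1: Identify values: k1 = 0.56, lambda = 248 nm, NA = 0.88
Step 2: R = k1 * lambda / NA
R = 0.56 * 248 / 0.88
R = 157.8 nm


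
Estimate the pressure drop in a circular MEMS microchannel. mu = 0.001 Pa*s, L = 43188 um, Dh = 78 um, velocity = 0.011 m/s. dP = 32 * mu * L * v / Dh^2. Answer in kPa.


Step 1: Convert to SI: L = 43188e-6 m, Dh = 78e-6 m
Step 2: dP = 32 * 0.001 * 43188e-6 * 0.011 / (78e-6)^2
Step 3: dP = 2498.71 Pa
Step 4: Convert to kPa: dP = 2.5 kPa


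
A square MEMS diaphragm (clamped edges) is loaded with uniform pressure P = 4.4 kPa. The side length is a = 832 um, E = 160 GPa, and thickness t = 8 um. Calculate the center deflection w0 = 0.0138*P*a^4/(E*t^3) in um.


Step 1: Convert pressure to compatible units (E is in GPa, so P in GPa).
P = 4.4 kPa = 4.4e-6 GPa
Step 2: Compute numerator: 0.0138 * P * a^4.
a^4 = 832^4 = 479174066176
numerator = 0.0138 * 4.4e-6 * 479174066176 = 2.90954e+04
Step 3: Compute denominator: E * t^3 = 160 * 8^3 = 81920
Step 4: w0 = numerator / denominator = 2.90954e+04 / 81920 = 0.3552 um


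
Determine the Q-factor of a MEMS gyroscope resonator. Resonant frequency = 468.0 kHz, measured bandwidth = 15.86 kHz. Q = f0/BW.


Step 1: Q = f0 / bandwidth
Step 2: Q = 468.0 / 15.86
Q = 29.5


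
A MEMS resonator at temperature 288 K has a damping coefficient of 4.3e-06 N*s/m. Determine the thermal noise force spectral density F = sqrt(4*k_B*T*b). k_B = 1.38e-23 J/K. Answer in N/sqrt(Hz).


Step 1: Compute 4 * k_B * T * b
= 4 * 1.38e-23 * 288 * 4.3e-06
= 6.8360e-26 N^2/Hz
Step 2: F_noise = sqrt(6.8360e-26)
F_noise = 2.61e-13 N/sqrt(Hz)


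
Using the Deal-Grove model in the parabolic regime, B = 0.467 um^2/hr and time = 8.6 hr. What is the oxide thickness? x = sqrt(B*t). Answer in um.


Step 1: Compute B*t = 0.467 * 8.6 = 4.0162
Step 2: x = sqrt(4.0162)
x = 2.004 um


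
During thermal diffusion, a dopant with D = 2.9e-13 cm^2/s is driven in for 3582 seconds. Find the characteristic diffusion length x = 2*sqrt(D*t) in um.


Step 1: Compute D*t = 2.9e-13 * 3582 = 1.03878e-09 cm^2
Step 2: sqrt(D*t) = 3.223e-05 cm
Step 3: x = 2 * 3.223e-05 cm = 6.446e-05 cm
Step 4: Convert to um (1 cm = 1e4 um): x = 0.645 um


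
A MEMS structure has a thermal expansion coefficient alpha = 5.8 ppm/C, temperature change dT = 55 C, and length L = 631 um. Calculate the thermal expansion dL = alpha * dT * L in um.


Step 1: Convert CTE: alpha = 5.8 ppm/C = 5.8e-6 /C
Step 2: dL = 5.8e-6 * 55 * 631
dL = 0.2013 um


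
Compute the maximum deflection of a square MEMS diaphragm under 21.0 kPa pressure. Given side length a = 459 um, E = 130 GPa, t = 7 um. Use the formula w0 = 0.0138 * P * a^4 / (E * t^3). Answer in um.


Step 1: Convert pressure to compatible units (E is in GPa, so P in GPa).
P = 21.0 kPa = 21.0e-6 GPa
Step 2: Compute numerator: 0.0138 * P * a^4.
a^4 = 459^4 = 44386483761
numerator = 0.0138 * 21.0e-6 * 44386483761 = 1.28632e+04
Step 3: Compute denominator: E * t^3 = 130 * 7^3 = 44590
Step 4: w0 = numerator / denominator = 1.28632e+04 / 44590 = 0.2885 um


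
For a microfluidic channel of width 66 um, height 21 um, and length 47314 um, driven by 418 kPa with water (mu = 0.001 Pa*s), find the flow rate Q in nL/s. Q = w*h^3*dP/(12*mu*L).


Step 1: Convert all dimensions to SI (meters).
w = 66e-6 m, h = 21e-6 m, L = 47314e-6 m, dP = 418e3 Pa
Step 2: Q = w * h^3 * dP / (12 * mu * L)
Q = 66e-6 * (21e-6)^3 * 418e3 / (12 * 0.001 * 47314e-6) = 4.4999448e-10 m^3/s
Step 3: Convert Q from m^3/s to nL/s (1 m^3 = 1e12 nL, so multiply by 1e12).
Q = 449.994 nL/s


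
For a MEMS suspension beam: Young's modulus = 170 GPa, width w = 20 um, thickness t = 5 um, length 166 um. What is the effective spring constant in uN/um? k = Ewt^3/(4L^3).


Step 1: Convert E to consistent units (1 GPa = 1000 uN/um^2).
E = 170 GPa = 170000 uN/um^2
Step 2: Compute t^3 = 5^3 = 125
Step 3: Compute L^3 = 166^3 = 4574296
Step 4: k = 170000 * 20 * 125 / (4 * 4574296)
k = 23.2276 uN/um


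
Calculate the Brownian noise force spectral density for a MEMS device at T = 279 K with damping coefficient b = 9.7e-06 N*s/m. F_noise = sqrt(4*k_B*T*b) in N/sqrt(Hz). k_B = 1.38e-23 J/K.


Step 1: Compute 4 * k_B * T * b
= 4 * 1.38e-23 * 279 * 9.7e-06
= 1.4939e-25 N^2/Hz
Step 2: F_noise = sqrt(1.4939e-25)
F_noise = 3.87e-13 N/sqrt(Hz)


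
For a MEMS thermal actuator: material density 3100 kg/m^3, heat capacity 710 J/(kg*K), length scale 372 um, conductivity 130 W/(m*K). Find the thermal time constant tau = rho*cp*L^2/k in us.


Step 1: Convert L to m: L = 372e-6 m
Step 2: L^2 = (372e-6)^2 = 1.38384e-07 m^2
Step 3: tau = 3100 * 710 * 1.38384e-07 / 130 = 2.34294757e-03 s
Step 4: Convert to microseconds (multiply by 1e6).
tau = 2342.948 us


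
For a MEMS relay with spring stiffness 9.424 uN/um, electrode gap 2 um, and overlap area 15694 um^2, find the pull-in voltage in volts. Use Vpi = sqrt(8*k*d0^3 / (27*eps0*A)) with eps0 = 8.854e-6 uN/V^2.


Step 1: Compute numerator: 8 * k * d0^3 = 8 * 9.424 * 2^3 = 603.136
Step 2: Compute denominator: 27 * eps0 * A = 27 * 8.854e-6 * 15694 = 3.751776
Step 3: Vpi = sqrt(603.136 / 3.751776)
Vpi = 12.68 V


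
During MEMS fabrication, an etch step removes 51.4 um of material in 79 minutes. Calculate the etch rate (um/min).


Step 1: Etch rate = depth / time
Step 2: rate = 51.4 / 79
rate = 0.651 um/min


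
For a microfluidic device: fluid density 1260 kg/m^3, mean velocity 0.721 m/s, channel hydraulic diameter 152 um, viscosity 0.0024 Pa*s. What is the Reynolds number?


Step 1: Convert Dh to meters: Dh = 152e-6 m
Step 2: Re = rho * v * Dh / mu
Re = 1260 * 0.721 * 152e-6 / 0.0024
Re = 57.536


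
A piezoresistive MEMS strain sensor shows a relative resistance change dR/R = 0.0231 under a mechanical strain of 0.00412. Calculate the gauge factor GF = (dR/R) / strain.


Step 1: Identify values.
dR/R = 0.0231, strain = 0.00412
Step 2: GF = (dR/R) / strain = 0.0231 / 0.00412
GF = 5.6


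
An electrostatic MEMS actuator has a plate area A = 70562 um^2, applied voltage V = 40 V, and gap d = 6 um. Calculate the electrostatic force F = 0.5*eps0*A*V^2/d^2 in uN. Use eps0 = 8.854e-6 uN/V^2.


Step 1: Identify parameters.
eps0 = 8.854e-6 uN/V^2, A = 70562 um^2, V = 40 V, d = 6 um
Step 2: Compute V^2 = 40^2 = 1600
Step 3: Compute d^2 = 6^2 = 36
Step 4: F = 0.5 * 8.854e-6 * 70562 * 1600 / 36
F = 13.883 uN


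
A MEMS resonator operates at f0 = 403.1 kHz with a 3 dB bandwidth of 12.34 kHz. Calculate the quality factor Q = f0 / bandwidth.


Step 1: Q = f0 / bandwidth
Step 2: Q = 403.1 / 12.34
Q = 32.7


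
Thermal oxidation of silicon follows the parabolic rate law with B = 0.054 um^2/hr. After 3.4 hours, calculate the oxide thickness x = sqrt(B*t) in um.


Step 1: Compute B*t = 0.054 * 3.4 = 0.1836
Step 2: x = sqrt(0.1836)
x = 0.428 um


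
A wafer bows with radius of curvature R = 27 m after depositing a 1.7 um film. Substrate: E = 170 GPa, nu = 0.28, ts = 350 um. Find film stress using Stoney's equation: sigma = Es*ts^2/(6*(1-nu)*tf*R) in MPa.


Step 1: Compute numerator: Es * ts^2 = 170 * 350^2 = 20825000 (GPa*um^2)
Step 2: Compute denominator (R in um): 6*(1-nu)*tf*R = 6*0.72*1.7*27e6 = 198288000.0 (um^2)
Step 3: sigma (GPa) = 20825000 / 198288000.0 = 1.05024e-01 GPa
Step 4: Convert to MPa (x1000): sigma = 105.0 MPa


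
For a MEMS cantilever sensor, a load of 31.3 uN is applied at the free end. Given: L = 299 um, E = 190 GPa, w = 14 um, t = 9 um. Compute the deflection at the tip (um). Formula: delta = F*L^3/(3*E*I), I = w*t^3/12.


Step 1: Calculate the second moment of area.
I = w * t^3 / 12 = 14 * 9^3 / 12 = 850.5 um^4
Step 2: Convert E to consistent units (1 GPa = 1000 uN/um^2).
E = 190 GPa = 190000 uN/um^2
Step 3: Calculate tip deflection.
delta = F * L^3 / (3 * E * I)
delta = 31.3 * 299^3 / (3 * 190000 * 850.5)
delta = 1.7259 um


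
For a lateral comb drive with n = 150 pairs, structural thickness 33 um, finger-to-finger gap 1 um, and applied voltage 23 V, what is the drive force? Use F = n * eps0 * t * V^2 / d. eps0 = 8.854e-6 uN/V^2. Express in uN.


Step 1: Parameters: n=150, eps0=8.854e-6 uN/V^2, t=33 um, V=23 V, d=1 um
Step 2: V^2 = 529
Step 3: F = 150 * 8.854e-6 * 33 * 529 / 1
F = 23.185 uN


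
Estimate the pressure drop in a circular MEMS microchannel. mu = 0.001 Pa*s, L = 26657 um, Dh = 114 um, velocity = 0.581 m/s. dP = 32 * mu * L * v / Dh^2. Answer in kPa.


Step 1: Convert to SI: L = 26657e-6 m, Dh = 114e-6 m
Step 2: dP = 32 * 0.001 * 26657e-6 * 0.581 / (114e-6)^2
Step 3: dP = 38135.35 Pa
Step 4: Convert to kPa: dP = 38.14 kPa


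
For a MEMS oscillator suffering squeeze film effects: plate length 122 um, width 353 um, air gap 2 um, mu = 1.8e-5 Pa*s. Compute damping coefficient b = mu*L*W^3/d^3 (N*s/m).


Step 1: Convert to SI.
L = 122e-6 m, W = 353e-6 m, d = 2e-6 m
Step 2: W^3 = (353e-6)^3 = 4.40e-11 m^3
Step 3: d^3 = (2e-6)^3 = 8.00e-18 m^3
Step 4: b = 1.8e-5 * 122e-6 * 4.40e-11 / 8.00e-18
b = 1.21e-02 N*s/m


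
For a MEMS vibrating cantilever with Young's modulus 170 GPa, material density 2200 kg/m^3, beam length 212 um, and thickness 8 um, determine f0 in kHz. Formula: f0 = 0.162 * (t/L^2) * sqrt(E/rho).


Step 1: Convert units to SI.
t_SI = 8e-6 m, L_SI = 212e-6 m
Step 2: Calculate sqrt(E/rho).
sqrt(170e9 / 2200) = 8790.49 m/s
Step 3: Compute f0.
f0 = 0.162 * 8e-6 / (212e-6)^2 * 8790.49 = 253481.6 Hz = 253.48 kHz


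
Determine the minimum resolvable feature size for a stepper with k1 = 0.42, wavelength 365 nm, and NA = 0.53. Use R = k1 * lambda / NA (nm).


Step 1: Identify values: k1 = 0.42, lambda = 365 nm, NA = 0.53
Step 2: R = k1 * lambda / NA
R = 0.42 * 365 / 0.53
R = 289.2 nm


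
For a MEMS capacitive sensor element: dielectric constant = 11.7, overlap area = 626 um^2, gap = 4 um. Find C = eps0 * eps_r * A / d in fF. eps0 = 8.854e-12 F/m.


Step 1: Convert area to m^2: A = 626e-12 m^2
Step 2: Convert gap to m: d = 4e-6 m
Step 3: C = eps0 * eps_r * A / d
C = 8.854e-12 * 11.7 * 626e-12 / 4e-6
Step 4: Convert to fF (multiply by 1e15).
C = 16.21 fF


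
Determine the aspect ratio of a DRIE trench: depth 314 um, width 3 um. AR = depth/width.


Step 1: AR = depth / width
Step 2: AR = 314 / 3
AR = 104.7


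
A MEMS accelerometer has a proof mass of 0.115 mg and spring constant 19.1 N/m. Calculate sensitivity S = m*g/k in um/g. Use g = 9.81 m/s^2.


Step 1: Convert mass: m = 0.115 mg = 1.15e-07 kg
Step 2: S = m * g / k = 1.15e-07 * 9.81 / 19.1
Step 3: S = 5.91e-08 m/g
Step 4: Convert to um/g: S = 0.059 um/g


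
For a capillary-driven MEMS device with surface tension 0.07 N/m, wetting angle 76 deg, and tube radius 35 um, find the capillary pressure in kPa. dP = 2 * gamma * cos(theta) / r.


Step 1: cos(76 deg) = 0.2419
Step 2: Convert r to m: r = 35e-6 m
Step 3: dP = 2 * 0.07 * 0.2419 / 35e-6 = 967.6 Pa
Step 4: Convert Pa to kPa (divide by 1000).
dP = 0.97 kPa


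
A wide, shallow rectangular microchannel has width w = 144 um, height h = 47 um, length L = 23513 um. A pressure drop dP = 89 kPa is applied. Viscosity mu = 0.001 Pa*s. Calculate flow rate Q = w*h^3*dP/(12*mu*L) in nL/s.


Step 1: Convert all dimensions to SI (meters).
w = 144e-6 m, h = 47e-6 m, L = 23513e-6 m, dP = 89e3 Pa
Step 2: Q = w * h^3 * dP / (12 * mu * L)
Q = 144e-6 * (47e-6)^3 * 89e3 / (12 * 0.001 * 23513e-6) = 4.71581525e-09 m^3/s
Step 3: Convert Q from m^3/s to nL/s (1 m^3 = 1e12 nL, so multiply by 1e12).
Q = 4715.815 nL/s


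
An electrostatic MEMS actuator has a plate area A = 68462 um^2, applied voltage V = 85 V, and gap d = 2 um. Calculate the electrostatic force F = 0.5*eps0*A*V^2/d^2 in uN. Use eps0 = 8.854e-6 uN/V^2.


Step 1: Identify parameters.
eps0 = 8.854e-6 uN/V^2, A = 68462 um^2, V = 85 V, d = 2 um
Step 2: Compute V^2 = 85^2 = 7225
Step 3: Compute d^2 = 2^2 = 4
Step 4: F = 0.5 * 8.854e-6 * 68462 * 7225 / 4
F = 547.441 uN


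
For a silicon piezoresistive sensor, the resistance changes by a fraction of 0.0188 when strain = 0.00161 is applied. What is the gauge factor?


Step 1: Identify values.
dR/R = 0.0188, strain = 0.00161
Step 2: GF = (dR/R) / strain = 0.0188 / 0.00161
GF = 11.7


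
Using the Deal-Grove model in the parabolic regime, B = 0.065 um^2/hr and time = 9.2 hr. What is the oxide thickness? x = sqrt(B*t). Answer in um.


Step 1: Compute B*t = 0.065 * 9.2 = 0.598
Step 2: x = sqrt(0.598)
x = 0.773 um


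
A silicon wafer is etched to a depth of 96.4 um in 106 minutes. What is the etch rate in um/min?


Step 1: Etch rate = depth / time
Step 2: rate = 96.4 / 106
rate = 0.909 um/min


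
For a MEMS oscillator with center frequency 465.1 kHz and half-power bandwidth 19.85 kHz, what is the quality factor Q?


Step 1: Q = f0 / bandwidth
Step 2: Q = 465.1 / 19.85
Q = 23.4


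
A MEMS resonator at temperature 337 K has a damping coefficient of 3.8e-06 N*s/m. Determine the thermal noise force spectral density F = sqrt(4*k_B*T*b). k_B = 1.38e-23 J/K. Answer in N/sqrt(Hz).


Step 1: Compute 4 * k_B * T * b
= 4 * 1.38e-23 * 337 * 3.8e-06
= 7.0689e-26 N^2/Hz
Step 2: F_noise = sqrt(7.0689e-26)
F_noise = 2.66e-13 N/sqrt(Hz)


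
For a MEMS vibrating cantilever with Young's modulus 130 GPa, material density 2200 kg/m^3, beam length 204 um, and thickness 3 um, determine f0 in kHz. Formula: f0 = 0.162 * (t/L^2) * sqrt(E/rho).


Step 1: Convert units to SI.
t_SI = 3e-6 m, L_SI = 204e-6 m
Step 2: Calculate sqrt(E/rho).
sqrt(130e9 / 2200) = 7687.06 m/s
Step 3: Compute f0.
f0 = 0.162 * 3e-6 / (204e-6)^2 * 7687.06 = 89771.0 Hz = 89.77 kHz


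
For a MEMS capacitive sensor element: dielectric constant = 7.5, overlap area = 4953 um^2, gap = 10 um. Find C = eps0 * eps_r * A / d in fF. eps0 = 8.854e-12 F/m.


Step 1: Convert area to m^2: A = 4953e-12 m^2
Step 2: Convert gap to m: d = 10e-6 m
Step 3: C = eps0 * eps_r * A / d
C = 8.854e-12 * 7.5 * 4953e-12 / 10e-6
Step 4: Convert to fF (multiply by 1e15).
C = 32.89 fF


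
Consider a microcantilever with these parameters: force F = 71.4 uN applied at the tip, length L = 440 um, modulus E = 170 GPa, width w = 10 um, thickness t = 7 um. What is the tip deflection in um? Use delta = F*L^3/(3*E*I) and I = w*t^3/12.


Step 1: Calculate the second moment of area.
I = w * t^3 / 12 = 10 * 7^3 / 12 = 285.8333 um^4
Step 2: Convert E to consistent units (1 GPa = 1000 uN/um^2).
E = 170 GPa = 170000 uN/um^2
Step 3: Calculate tip deflection.
delta = F * L^3 / (3 * E * I)
delta = 71.4 * 440^3 / (3 * 170000 * 285.8333)
delta = 41.7228 um


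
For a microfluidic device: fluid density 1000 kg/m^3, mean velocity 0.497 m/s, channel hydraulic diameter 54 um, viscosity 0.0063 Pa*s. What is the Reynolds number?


Step 1: Convert Dh to meters: Dh = 54e-6 m
Step 2: Re = rho * v * Dh / mu
Re = 1000 * 0.497 * 54e-6 / 0.0063
Re = 4.26


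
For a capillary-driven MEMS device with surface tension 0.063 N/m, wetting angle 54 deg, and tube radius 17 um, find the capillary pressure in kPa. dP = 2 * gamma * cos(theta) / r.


Step 1: cos(54 deg) = 0.5878
Step 2: Convert r to m: r = 17e-6 m
Step 3: dP = 2 * 0.063 * 0.5878 / 17e-6 = 4356.6 Pa
Step 4: Convert Pa to kPa (divide by 1000).
dP = 4.36 kPa


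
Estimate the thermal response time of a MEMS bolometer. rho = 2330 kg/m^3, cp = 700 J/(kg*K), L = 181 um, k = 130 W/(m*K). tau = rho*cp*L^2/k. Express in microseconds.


Step 1: Convert L to m: L = 181e-6 m
Step 2: L^2 = (181e-6)^2 = 3.2761e-08 m^2
Step 3: tau = 2330 * 700 * 3.2761e-08 / 130 = 4.1102455e-04 s
Step 4: Convert to microseconds (multiply by 1e6).
tau = 411.025 us


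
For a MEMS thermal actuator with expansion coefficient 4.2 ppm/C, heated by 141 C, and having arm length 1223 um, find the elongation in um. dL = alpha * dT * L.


Step 1: Convert CTE: alpha = 4.2 ppm/C = 4.2e-6 /C
Step 2: dL = 4.2e-6 * 141 * 1223
dL = 0.7243 um


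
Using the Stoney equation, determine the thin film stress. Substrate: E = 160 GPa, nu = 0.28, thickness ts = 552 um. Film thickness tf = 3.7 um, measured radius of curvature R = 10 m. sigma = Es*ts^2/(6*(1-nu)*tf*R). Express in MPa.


Step 1: Compute numerator: Es * ts^2 = 160 * 552^2 = 48752640 (GPa*um^2)
Step 2: Compute denominator (R in um): 6*(1-nu)*tf*R = 6*0.72*3.7*10e6 = 159840000.0 (um^2)
Step 3: sigma (GPa) = 48752640 / 159840000.0 = 3.05009e-01 GPa
Step 4: Convert to MPa (x1000): sigma = 305.0 MPa


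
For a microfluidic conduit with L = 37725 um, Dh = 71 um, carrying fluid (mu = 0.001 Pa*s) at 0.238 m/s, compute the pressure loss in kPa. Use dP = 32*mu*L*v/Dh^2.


Step 1: Convert to SI: L = 37725e-6 m, Dh = 71e-6 m
Step 2: dP = 32 * 0.001 * 37725e-6 * 0.238 / (71e-6)^2
Step 3: dP = 56995.36 Pa
Step 4: Convert to kPa: dP = 57.0 kPa


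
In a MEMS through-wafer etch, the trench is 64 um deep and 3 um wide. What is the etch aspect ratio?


Step 1: AR = depth / width
Step 2: AR = 64 / 3
AR = 21.3


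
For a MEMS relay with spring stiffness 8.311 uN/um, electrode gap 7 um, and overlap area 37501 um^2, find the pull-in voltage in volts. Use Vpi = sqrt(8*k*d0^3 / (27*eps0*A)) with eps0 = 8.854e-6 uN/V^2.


Step 1: Compute numerator: 8 * k * d0^3 = 8 * 8.311 * 7^3 = 22805.384
Step 2: Compute denominator: 27 * eps0 * A = 27 * 8.854e-6 * 37501 = 8.964914
Step 3: Vpi = sqrt(22805.384 / 8.964914)
Vpi = 50.44 V


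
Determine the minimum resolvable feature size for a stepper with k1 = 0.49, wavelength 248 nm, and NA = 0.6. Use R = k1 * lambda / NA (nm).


Step 1: Identify values: k1 = 0.49, lambda = 248 nm, NA = 0.6
Step 2: R = k1 * lambda / NA
R = 0.49 * 248 / 0.6
R = 202.5 nm


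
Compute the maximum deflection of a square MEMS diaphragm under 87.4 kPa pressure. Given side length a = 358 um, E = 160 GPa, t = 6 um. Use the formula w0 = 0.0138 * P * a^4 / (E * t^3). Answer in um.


Step 1: Convert pressure to compatible units (E is in GPa, so P in GPa).
P = 87.4 kPa = 87.4e-6 GPa
Step 2: Compute numerator: 0.0138 * P * a^4.
a^4 = 358^4 = 16426010896
numerator = 0.0138 * 87.4e-6 * 16426010896 = 1.98117e+04
Step 3: Compute denominator: E * t^3 = 160 * 6^3 = 34560
Step 4: w0 = numerator / denominator = 1.98117e+04 / 34560 = 0.5733 um


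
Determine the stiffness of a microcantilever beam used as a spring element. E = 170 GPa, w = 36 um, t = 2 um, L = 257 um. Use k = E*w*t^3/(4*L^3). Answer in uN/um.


Step 1: Convert E to consistent units (1 GPa = 1000 uN/um^2).
E = 170 GPa = 170000 uN/um^2
Step 2: Compute t^3 = 2^3 = 8
Step 3: Compute L^3 = 257^3 = 16974593
Step 4: k = 170000 * 36 * 8 / (4 * 16974593)
k = 0.7211 uN/um


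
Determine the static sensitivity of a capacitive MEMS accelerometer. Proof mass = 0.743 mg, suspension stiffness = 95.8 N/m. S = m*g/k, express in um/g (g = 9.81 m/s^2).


Step 1: Convert mass: m = 0.743 mg = 7.43e-07 kg
Step 2: S = m * g / k = 7.43e-07 * 9.81 / 95.8
Step 3: S = 7.61e-08 m/g
Step 4: Convert to um/g: S = 0.076 um/g


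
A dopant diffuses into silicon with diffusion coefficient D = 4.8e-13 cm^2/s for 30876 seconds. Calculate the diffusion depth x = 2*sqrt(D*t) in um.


Step 1: Compute D*t = 4.8e-13 * 30876 = 1.482048e-08 cm^2
Step 2: sqrt(D*t) = 1.21739e-04 cm
Step 3: x = 2 * 1.21739e-04 cm = 2.43478e-04 cm
Step 4: Convert to um (1 cm = 1e4 um): x = 2.435 um


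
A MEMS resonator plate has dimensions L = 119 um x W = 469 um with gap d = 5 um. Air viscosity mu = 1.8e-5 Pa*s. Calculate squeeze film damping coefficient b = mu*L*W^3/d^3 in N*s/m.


Step 1: Convert to SI.
L = 119e-6 m, W = 469e-6 m, d = 5e-6 m
Step 2: W^3 = (469e-6)^3 = 1.03e-10 m^3
Step 3: d^3 = (5e-6)^3 = 1.25e-16 m^3
Step 4: b = 1.8e-5 * 119e-6 * 1.03e-10 / 1.25e-16
b = 1.77e-03 N*s/m


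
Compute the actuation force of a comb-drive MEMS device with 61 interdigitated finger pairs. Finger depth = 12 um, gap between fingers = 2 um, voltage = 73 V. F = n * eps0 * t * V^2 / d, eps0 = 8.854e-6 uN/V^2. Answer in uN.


Step 1: Parameters: n=61, eps0=8.854e-6 uN/V^2, t=12 um, V=73 V, d=2 um
Step 2: V^2 = 5329
Step 3: F = 61 * 8.854e-6 * 12 * 5329 / 2
F = 17.269 uN


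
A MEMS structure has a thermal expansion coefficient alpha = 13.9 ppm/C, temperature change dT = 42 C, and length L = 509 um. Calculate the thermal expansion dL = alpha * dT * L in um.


Step 1: Convert CTE: alpha = 13.9 ppm/C = 13.9e-6 /C
Step 2: dL = 13.9e-6 * 42 * 509
dL = 0.2972 um


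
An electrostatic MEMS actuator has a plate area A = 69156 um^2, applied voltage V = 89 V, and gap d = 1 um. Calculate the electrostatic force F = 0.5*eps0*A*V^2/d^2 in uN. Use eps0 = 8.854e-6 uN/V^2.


Step 1: Identify parameters.
eps0 = 8.854e-6 uN/V^2, A = 69156 um^2, V = 89 V, d = 1 um
Step 2: Compute V^2 = 89^2 = 7921
Step 3: Compute d^2 = 1^2 = 1
Step 4: F = 0.5 * 8.854e-6 * 69156 * 7921 / 1
F = 2425.043 uN


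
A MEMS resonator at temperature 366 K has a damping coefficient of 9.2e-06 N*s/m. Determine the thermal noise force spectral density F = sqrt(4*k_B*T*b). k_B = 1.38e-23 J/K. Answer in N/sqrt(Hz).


Step 1: Compute 4 * k_B * T * b
= 4 * 1.38e-23 * 366 * 9.2e-06
= 1.8587e-25 N^2/Hz
Step 2: F_noise = sqrt(1.8587e-25)
F_noise = 4.31e-13 N/sqrt(Hz)


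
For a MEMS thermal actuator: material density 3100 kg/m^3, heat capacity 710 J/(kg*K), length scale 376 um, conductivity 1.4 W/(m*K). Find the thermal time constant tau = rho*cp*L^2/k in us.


Step 1: Convert L to m: L = 376e-6 m
Step 2: L^2 = (376e-6)^2 = 1.41376e-07 m^2
Step 3: tau = 3100 * 710 * 1.41376e-07 / 1.4 = 2.2226326857e-01 s
Step 4: Convert to microseconds (multiply by 1e6).
tau = 222263.269 us


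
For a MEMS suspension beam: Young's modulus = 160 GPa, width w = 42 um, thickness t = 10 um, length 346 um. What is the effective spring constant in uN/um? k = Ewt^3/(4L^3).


Step 1: Convert E to consistent units (1 GPa = 1000 uN/um^2).
E = 160 GPa = 160000 uN/um^2
Step 2: Compute t^3 = 10^3 = 1000
Step 3: Compute L^3 = 346^3 = 41421736
Step 4: k = 160000 * 42 * 1000 / (4 * 41421736)
k = 40.5584 uN/um


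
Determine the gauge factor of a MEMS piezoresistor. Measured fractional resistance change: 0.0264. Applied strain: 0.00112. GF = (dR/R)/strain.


Step 1: Identify values.
dR/R = 0.0264, strain = 0.00112
Step 2: GF = (dR/R) / strain = 0.0264 / 0.00112
GF = 23.6


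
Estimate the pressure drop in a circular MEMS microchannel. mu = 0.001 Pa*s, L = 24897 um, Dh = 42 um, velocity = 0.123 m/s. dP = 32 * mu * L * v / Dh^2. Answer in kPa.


Step 1: Convert to SI: L = 24897e-6 m, Dh = 42e-6 m
Step 2: dP = 32 * 0.001 * 24897e-6 * 0.123 / (42e-6)^2
Step 3: dP = 55552.49 Pa
Step 4: Convert to kPa: dP = 55.55 kPa


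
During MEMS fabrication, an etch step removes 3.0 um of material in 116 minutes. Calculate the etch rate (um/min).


Step 1: Etch rate = depth / time
Step 2: rate = 3.0 / 116
rate = 0.026 um/min


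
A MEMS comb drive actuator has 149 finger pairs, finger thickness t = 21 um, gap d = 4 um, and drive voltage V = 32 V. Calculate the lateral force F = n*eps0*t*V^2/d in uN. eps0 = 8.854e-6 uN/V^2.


Step 1: Parameters: n=149, eps0=8.854e-6 uN/V^2, t=21 um, V=32 V, d=4 um
Step 2: V^2 = 1024
Step 3: F = 149 * 8.854e-6 * 21 * 1024 / 4
F = 7.092 uN


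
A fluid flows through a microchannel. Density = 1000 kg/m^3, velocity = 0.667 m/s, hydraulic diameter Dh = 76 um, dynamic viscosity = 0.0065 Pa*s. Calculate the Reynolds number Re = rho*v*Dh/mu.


Step 1: Convert Dh to meters: Dh = 76e-6 m
Step 2: Re = rho * v * Dh / mu
Re = 1000 * 0.667 * 76e-6 / 0.0065
Re = 7.799


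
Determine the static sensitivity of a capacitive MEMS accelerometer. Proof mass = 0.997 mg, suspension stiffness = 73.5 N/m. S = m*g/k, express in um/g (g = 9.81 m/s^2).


Step 1: Convert mass: m = 0.997 mg = 9.97e-07 kg
Step 2: S = m * g / k = 9.97e-07 * 9.81 / 73.5
Step 3: S = 1.33e-07 m/g
Step 4: Convert to um/g: S = 0.133 um/g


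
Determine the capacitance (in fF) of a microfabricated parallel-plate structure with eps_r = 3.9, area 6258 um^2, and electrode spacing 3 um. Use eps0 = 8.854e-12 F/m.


Step 1: Convert area to m^2: A = 6258e-12 m^2
Step 2: Convert gap to m: d = 3e-6 m
Step 3: C = eps0 * eps_r * A / d
C = 8.854e-12 * 3.9 * 6258e-12 / 3e-6
Step 4: Convert to fF (multiply by 1e15).
C = 72.03 fF


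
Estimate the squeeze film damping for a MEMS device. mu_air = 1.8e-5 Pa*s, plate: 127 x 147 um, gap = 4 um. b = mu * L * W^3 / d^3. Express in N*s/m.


Step 1: Convert to SI.
L = 127e-6 m, W = 147e-6 m, d = 4e-6 m
Step 2: W^3 = (147e-6)^3 = 3.18e-12 m^3
Step 3: d^3 = (4e-6)^3 = 6.40e-17 m^3
Step 4: b = 1.8e-5 * 127e-6 * 3.18e-12 / 6.40e-17
b = 1.13e-04 N*s/m


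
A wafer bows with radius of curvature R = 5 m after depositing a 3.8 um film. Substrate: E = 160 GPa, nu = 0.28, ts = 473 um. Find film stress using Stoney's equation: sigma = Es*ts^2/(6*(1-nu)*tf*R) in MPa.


Step 1: Compute numerator: Es * ts^2 = 160 * 473^2 = 35796640 (GPa*um^2)
Step 2: Compute denominator (R in um): 6*(1-nu)*tf*R = 6*0.72*3.8*5e6 = 82080000.0 (um^2)
Step 3: sigma (GPa) = 35796640 / 82080000.0 = 4.36119e-01 GPa
Step 4: Convert to MPa (x1000): sigma = 436.1 MPa


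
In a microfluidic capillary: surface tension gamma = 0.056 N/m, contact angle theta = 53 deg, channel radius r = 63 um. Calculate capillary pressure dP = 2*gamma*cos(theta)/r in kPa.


Step 1: cos(53 deg) = 0.6018
Step 2: Convert r to m: r = 63e-6 m
Step 3: dP = 2 * 0.056 * 0.6018 / 63e-6 = 1069.9 Pa
Step 4: Convert Pa to kPa (divide by 1000).
dP = 1.07 kPa


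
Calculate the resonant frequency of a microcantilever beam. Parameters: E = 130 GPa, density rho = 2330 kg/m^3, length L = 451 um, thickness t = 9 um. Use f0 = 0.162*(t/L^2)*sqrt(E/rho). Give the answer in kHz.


Step 1: Convert units to SI.
t_SI = 9e-6 m, L_SI = 451e-6 m
Step 2: Calculate sqrt(E/rho).
sqrt(130e9 / 2330) = 7469.54 m/s
Step 3: Compute f0.
f0 = 0.162 * 9e-6 / (451e-6)^2 * 7469.54 = 53542.5 Hz = 53.54 kHz


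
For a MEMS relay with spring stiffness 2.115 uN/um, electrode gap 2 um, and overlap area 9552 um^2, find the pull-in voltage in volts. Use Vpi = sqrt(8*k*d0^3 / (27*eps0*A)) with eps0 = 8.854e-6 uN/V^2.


Step 1: Compute numerator: 8 * k * d0^3 = 8 * 2.115 * 2^3 = 135.36
Step 2: Compute denominator: 27 * eps0 * A = 27 * 8.854e-6 * 9552 = 2.283482
Step 3: Vpi = sqrt(135.36 / 2.283482)
Vpi = 7.7 V


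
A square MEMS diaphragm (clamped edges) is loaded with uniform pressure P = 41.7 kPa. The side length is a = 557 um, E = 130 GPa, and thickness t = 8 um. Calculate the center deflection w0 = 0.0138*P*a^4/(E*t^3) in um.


Step 1: Convert pressure to compatible units (E is in GPa, so P in GPa).
P = 41.7 kPa = 41.7e-6 GPa
Step 2: Compute numerator: 0.0138 * P * a^4.
a^4 = 557^4 = 96254442001
numerator = 0.0138 * 41.7e-6 * 96254442001 = 5.53906e+04
Step 3: Compute denominator: E * t^3 = 130 * 8^3 = 66560
Step 4: w0 = numerator / denominator = 5.53906e+04 / 66560 = 0.8322 um


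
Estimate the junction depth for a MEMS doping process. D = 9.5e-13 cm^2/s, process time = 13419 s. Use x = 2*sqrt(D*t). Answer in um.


Step 1: Compute D*t = 9.5e-13 * 13419 = 1.274805e-08 cm^2
Step 2: sqrt(D*t) = 1.12907e-04 cm
Step 3: x = 2 * 1.12907e-04 cm = 2.25814e-04 cm
Step 4: Convert to um (1 cm = 1e4 um): x = 2.258 um
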